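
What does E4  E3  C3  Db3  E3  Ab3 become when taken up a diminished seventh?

E4 gives Db5
E3 gives Db4
C3 gives Bbb3
Db3 gives Cbb4
E3 gives Db4
Ab3 gives Gbb4

Db5 Db4 Bbb3 Cbb4 Db4 Gbb4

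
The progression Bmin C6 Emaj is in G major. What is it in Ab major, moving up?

Cmin Db6 Fmaj

G major up to Ab major is a minor second; each chord root moves by that interval while the quality stays the same.
Bmin: root B up a minor second → C, giving Cmin.
C6: root C up a minor second → Db, giving Db6.
Emaj: root E up a minor second → F, giving Fmaj.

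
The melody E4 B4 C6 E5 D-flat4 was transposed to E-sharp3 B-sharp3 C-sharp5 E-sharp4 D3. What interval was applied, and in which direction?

Take the first pair: E4 → E#3. E to E spans 8 letter names, so the interval is some kind of octave.
E#3 to E4 is 11 semitones, which makes it a diminished octave; the second version is lower, so the direction is down.
Checking another pair — Db4 → D3 — gives the same interval.

down a diminished octave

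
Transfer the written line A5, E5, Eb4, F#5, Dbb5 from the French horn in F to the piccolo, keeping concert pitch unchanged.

D4 A3 Ab2 B3 Gbb3

First find concert pitch: the French horn in F sounds a perfect fifth below written, so A5 E5 Eb4 F#5 Dbb5 sounds D5 A4 Ab3 B4 Gbb4.
Then write for piccolo: it sounds a perfect octave above written, so the part must be a perfect octave below concert.
D5 → D4
A4 → A3
Ab3 → Ab2
B4 → B3
Gbb4 → Gbb3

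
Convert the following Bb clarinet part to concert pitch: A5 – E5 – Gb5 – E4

G5 D5 Fb5 D4

Written C4 on the Bb clarinet sounds as Bb3, a major second lower; apply that shift to every note.
A5 → G5
E5 → D5
Gb5 → Fb5
E4 → D4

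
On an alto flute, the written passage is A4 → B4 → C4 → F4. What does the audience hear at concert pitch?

E4 F#4 G3 C4

The alto flute sounds a perfect fourth below written, so transpose each written note down a perfect fourth.
A4 becomes E4
B4 becomes F#4
C4 becomes G3
F4 becomes C4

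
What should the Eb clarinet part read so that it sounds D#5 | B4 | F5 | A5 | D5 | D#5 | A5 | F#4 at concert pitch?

B#4 G#4 D5 F#5 B4 B#4 F#5 D#4

The Eb clarinet sounds a minor third above written, so the written part must be a minor third below concert — transpose each note down.
D#5 → B#4
B4 → G#4
F5 → D5
A5 → F#5
D5 → B4
D#5 → B#4
A5 → F#5
F#4 → D#4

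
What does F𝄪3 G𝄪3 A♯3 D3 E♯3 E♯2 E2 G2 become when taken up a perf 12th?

F##3 to C##5
G##3 to D##5
A#3 to E#5
D3 to A4
E#3 to B#4
E#2 to B#3
E2 to B3
G2 to D4

C##5 D##5 E#5 A4 B#4 B#3 B3 D4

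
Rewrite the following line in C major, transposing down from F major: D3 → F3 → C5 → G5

A2 C3 G4 D5

From F down to C is a perfect fourth; apply that to each pitch.
D3 gives A2
F3 gives C3
C5 gives G4
G5 gives D5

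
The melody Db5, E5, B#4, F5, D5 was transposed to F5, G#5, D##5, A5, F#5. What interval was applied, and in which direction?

From Db5 to F5 is 3 letter names — a third of some quality.
Db5 to F5 is 4 semitones, which makes it a major third; the second version is higher, so the direction is up.
Checking another pair — D5 → F#5 — gives the same interval.

up a major third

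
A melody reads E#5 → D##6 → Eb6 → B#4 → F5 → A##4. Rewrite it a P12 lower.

E#5 -> A#3
D##6 -> G##4
Eb6 -> Ab4
B#4 -> E#3
F5 -> Bb3
A##4 -> D##3

A#3 G##4 Ab4 E#3 Bb3 D##3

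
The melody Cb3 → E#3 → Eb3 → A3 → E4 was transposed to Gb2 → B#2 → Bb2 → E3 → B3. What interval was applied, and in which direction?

From Cb3 to Gb2 is 4 letter names — a fourth of some quality.
Gb2 to Cb3 is 5 semitones, which makes it a perfect fourth; the second version is lower, so the direction is down.
Checking another pair — E4 → B3 — gives the same interval.

down a perfect fourth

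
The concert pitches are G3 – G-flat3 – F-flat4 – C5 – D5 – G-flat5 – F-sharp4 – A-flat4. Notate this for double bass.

G4 Gb4 Fb5 C6 D6 Gb6 F#5 Ab5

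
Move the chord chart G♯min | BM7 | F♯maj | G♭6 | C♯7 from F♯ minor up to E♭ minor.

Fmin AbM7 Ebmaj Fbb6 Bb7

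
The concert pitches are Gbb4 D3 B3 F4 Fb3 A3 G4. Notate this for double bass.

Gbb5 D4 B4 F5 Fb4 A4 G5

The double bass sounds a perfect octave below written, so the written part must be a perfect octave above concert — transpose each note up.
Gbb4 to Gbb5
D3 to D4
B3 to B4
F4 to F5
Fb3 to Fb4
A3 to A4
G4 to G5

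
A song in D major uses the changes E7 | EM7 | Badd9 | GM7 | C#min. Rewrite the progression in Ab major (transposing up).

D major up to Ab major is a diminished fifth; each chord root moves by that interval while the quality stays the same.
E7: root E up a diminished fifth → Bb, giving Bb7.
EM7: root E up a diminished fifth → Bb, giving BbM7.
Badd9: root B up a diminished fifth → F, giving Fadd9.
GM7: root G up a diminished fifth → Db, giving DbM7.
C#min: root C# up a diminished fifth → G, giving Gmin.

Bb7 BbM7 Fadd9 DbM7 Gmin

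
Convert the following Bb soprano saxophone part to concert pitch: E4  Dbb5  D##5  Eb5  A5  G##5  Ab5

Written C4 on the Bb soprano saxophone sounds as Bb3, a major second lower; apply that shift to every note.
E4 gives D4
Dbb5 gives Cbb5
D##5 gives C##5
Eb5 gives Db5
A5 gives G5
G##5 gives F##5
Ab5 gives Gb5

D4 Cbb5 C##5 Db5 G5 F##5 Gb5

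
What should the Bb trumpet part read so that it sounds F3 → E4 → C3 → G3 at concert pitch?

G3 F#4 D3 A3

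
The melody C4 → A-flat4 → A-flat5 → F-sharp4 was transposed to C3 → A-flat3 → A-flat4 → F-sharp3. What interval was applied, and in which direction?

Take the first pair: C4 → C3. C to C spans 8 letter names, so the interval is some kind of octave.
C3 to C4 is 12 semitones, which makes it a perfect octave; the second version is lower, so the direction is down.
Checking another pair — F#4 → F#3 — gives the same interval.

down a perfect octave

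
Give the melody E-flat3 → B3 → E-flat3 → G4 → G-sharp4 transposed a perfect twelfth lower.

Eb3 -> Ab1
B3 -> E2
Eb3 -> Ab1
G4 -> C3
G#4 -> C#3

Ab1 E2 Ab1 C3 C#3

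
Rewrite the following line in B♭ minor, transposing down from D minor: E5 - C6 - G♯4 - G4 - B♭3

D minor to B♭ minor down is a major third, so every note moves down by that interval.
E5 becomes C5
C6 becomes Ab5
G#4 becomes E4
G4 becomes Eb4
Bb3 becomes Gb3

C5 Ab5 E4 Eb4 Gb3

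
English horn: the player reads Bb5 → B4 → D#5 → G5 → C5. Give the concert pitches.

Eb5 E4 G#4 C5 F4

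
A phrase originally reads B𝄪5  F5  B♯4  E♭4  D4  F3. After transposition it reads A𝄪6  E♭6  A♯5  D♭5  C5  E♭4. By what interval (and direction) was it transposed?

up a minor seventh

From B##5 to A##6 is 7 letter names — a seventh of some quality.
B##5 to A##6 is 10 semitones, which makes it a minor seventh; the second version is higher, so the direction is up.
Checking another pair — F3 → Eb4 — gives the same interval.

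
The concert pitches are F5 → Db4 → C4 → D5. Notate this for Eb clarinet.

D5 Bb3 A3 B4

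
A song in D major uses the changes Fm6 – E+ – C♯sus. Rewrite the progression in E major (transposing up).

D major up to E major is a major second; each chord root moves by that interval while the quality stays the same.
Fm6: root F up a major second → G, giving Gm6.
E+: root E up a major second → F#, giving F#+.
C♯sus: root C♯ up a major second → D#, giving D#sus.

Gm6 F#+ D#sus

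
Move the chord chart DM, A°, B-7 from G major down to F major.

G major down to F major is a major second; each chord root moves by that interval while the quality stays the same.
DM: root D down a major second → C, giving CM.
A°: root A down a major second → G, giving G°.
B-7: root B down a major second → A, giving A-7.

CM G° A-7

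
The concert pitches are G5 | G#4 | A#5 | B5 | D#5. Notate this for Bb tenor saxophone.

A6 A#5 B#6 C#7 E#6

The Bb tenor saxophone sounds a major ninth below written, so the written part must be a major ninth above concert — transpose each note up.
G5 to A6
G#4 to A#5
A#5 to B#6
B5 to C#7
D#5 to E#6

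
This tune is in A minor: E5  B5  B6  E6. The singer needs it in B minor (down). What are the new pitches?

From A down to B is a minor seventh; apply that to each pitch.
E5 gives F#4
B5 gives C#5
B6 gives C#6
E6 gives F#5

F#4 C#5 C#6 F#5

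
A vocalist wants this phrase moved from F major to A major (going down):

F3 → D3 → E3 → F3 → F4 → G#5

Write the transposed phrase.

A2 F#2 G#2 A2 A3 B#4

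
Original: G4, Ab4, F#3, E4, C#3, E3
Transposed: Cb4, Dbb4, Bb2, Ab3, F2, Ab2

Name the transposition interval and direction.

down an augmented fifth

Take the first pair: G4 → Cb4. G to C spans 5 letter names, so the interval is some kind of fifth.
Cb4 to G4 is 8 semitones, which makes it an augmented fifth; the second version is lower, so the direction is down.
Checking another pair — E3 → Ab2 — gives the same interval.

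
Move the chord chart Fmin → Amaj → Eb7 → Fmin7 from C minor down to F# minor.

C minor down to F# minor is a diminished fifth; each chord root moves by that interval while the quality stays the same.
Fmin: root F down a diminished fifth → B, giving Bmin.
Amaj: root A down a diminished fifth → D#, giving D#maj.
Eb7: root Eb down a diminished fifth → A, giving A7.
Fmin7: root F down a diminished fifth → B, giving Bmin7.

Bmin D#maj A7 Bmin7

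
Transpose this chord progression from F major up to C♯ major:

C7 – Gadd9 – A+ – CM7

F major up to C♯ major is an augmented fifth; each chord root moves by that interval while the quality stays the same.
C7: root C up an augmented fifth → G#, giving G#7.
Gadd9: root G up an augmented fifth → D#, giving D#add9.
A+: root A up an augmented fifth → E#, giving E#+.
CM7: root C up an augmented fifth → G#, giving G#M7.

G#7 D#add9 E#+ G#M7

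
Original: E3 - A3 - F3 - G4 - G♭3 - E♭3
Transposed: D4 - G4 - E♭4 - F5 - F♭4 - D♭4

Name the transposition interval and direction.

From E3 to D4 is 7 letter names — a seventh of some quality.
E3 to D4 is 10 semitones, which makes it a minor seventh; the second version is higher, so the direction is up.
Checking another pair — Eb3 → Db4 — gives the same interval.

up a minor seventh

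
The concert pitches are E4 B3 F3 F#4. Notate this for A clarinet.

Written C4 sounds as A3 on the A clarinet, so concert pitches are written a minor third up.
E4 -> G4
B3 -> D4
F3 -> Ab3
F#4 -> A4

G4 D4 Ab3 A4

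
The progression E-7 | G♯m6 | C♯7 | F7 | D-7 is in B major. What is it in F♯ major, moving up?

B-7 D#m6 G#7 C7 A-7

B major up to F♯ major is a perfect fifth; each chord root moves by that interval while the quality stays the same.
E-7: root E up a perfect fifth → B, giving B-7.
G♯m6: root G♯ up a perfect fifth → D#, giving D#m6.
C♯7: root C♯ up a perfect fifth → G#, giving G#7.
F7: root F up a perfect fifth → C, giving C7.
D-7: root D up a perfect fifth → A, giving A-7.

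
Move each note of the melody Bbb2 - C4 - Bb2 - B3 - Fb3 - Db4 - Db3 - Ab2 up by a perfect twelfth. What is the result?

Fb4 G5 F4 F#5 Cb5 Ab5 Ab4 Eb4

Bbb2 gives Fb4
C4 gives G5
Bb2 gives F4
B3 gives F#5
Fb3 gives Cb5
Db4 gives Ab5
Db3 gives Ab4
Ab2 gives Eb4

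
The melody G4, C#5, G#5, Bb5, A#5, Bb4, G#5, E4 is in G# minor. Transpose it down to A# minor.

G# minor to A# minor down is a minor seventh, so every note moves down by that interval.
G4 becomes A3
C#5 becomes D#4
G#5 becomes A#4
Bb5 becomes C5
A#5 becomes B#4
Bb4 becomes C4
G#5 becomes A#4
E4 becomes F#3

A3 D#4 A#4 C5 B#4 C4 A#4 F#3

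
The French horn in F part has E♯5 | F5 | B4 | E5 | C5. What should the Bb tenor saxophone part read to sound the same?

First find concert pitch: the French horn in F sounds a perfect fifth below written, so E♯5 F5 B4 E5 C5 sounds A#4 Bb4 E4 A4 F4.
Then write for Bb tenor saxophone: it sounds a major ninth below written, so the part must be a major ninth above concert.
A#4 → B#5
Bb4 → C6
E4 → F#5
A4 → B5
F4 → G5

B#5 C6 F#5 B5 G5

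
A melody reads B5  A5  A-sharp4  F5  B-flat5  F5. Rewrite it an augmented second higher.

C##6 B#5 B##4 G#5 C#6 G#5

An augmented second up from B5 gives C##6.
A5: a second up reaches B, and 3 semitones makes it B#5.
An augmented second up from A#4 gives B##4.
An augmented second up from F5 gives G#5.
Bb5 up an augmented second is C#6.
An augmented second up from F5 gives G#5.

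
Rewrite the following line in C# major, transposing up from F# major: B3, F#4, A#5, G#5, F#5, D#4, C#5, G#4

From F# up to C# is a perfect fifth; apply that to each pitch.
B3 -> F#4
F#4 -> C#5
A#5 -> E#6
G#5 -> D#6
F#5 -> C#6
D#4 -> A#4
C#5 -> G#5
G#4 -> D#5

F#4 C#5 E#6 D#6 C#6 A#4 G#5 D#5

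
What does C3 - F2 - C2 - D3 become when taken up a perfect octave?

C4 F3 C3 D4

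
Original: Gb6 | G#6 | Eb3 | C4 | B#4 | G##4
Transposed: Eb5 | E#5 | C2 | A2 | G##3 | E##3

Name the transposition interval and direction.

From Gb6 to Eb5 is 10 letter names — a tenth of some quality.
Eb5 to Gb6 is 15 semitones, which makes it a minor tenth; the second version is lower, so the direction is down.
Checking another pair — G##4 → E##3 — gives the same interval.

down a minor tenth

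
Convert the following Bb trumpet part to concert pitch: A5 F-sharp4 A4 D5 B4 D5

G5 E4 G4 C5 A4 C5

The Bb trumpet sounds a major second below written, so transpose each written note down a major second.
A5 → G5
F#4 → E4
A4 → G4
D5 → C5
B4 → A4
D5 → C5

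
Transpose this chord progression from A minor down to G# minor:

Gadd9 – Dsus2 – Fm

F#add9 C#sus2 Em

A minor down to G# minor is a minor second; each chord root moves by that interval while the quality stays the same.
Gadd9: root G down a minor second → F#, giving F#add9.
Dsus2: root D down a minor second → C#, giving C#sus2.
Fm: root F down a minor second → E, giving Em.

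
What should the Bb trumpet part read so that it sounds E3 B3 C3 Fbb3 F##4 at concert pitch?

F#3 C#4 D3 Gbb3 G##4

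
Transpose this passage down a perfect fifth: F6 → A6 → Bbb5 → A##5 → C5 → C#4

F6 down a perfect fifth is Bb5.
A6 down a perfect fifth is D6.
Bbb5: a fifth down reaches E, and 7 semitones makes it Ebb5.
A##5: a fifth down reaches D, and 7 semitones makes it D##5.
A perfect fifth down from C5 gives F4.
C#4: a fifth down reaches F, and 7 semitones makes it F#3.

Bb5 D6 Ebb5 D##5 F4 F#3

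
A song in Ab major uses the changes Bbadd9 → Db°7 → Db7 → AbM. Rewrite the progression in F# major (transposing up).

G#add9 B°7 B7 F#M

Ab major up to F# major is an augmented sixth; each chord root moves by that interval while the quality stays the same.
Bbadd9: root Bb up an augmented sixth → G#, giving G#add9.
Db°7: root Db up an augmented sixth → B, giving B°7.
Db7: root Db up an augmented sixth → B, giving B7.
AbM: root Ab up an augmented sixth → F#, giving F#M.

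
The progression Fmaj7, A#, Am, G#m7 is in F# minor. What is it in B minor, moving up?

F# minor up to B minor is a perfect fourth; each chord root moves by that interval while the quality stays the same.
Fmaj7: root F up a perfect fourth → Bb, giving Bbmaj7.
A#: root A# up a perfect fourth → D#, giving D#.
Am: root A up a perfect fourth → D, giving Dm.
G#m7: root G# up a perfect fourth → C#, giving C#m7.

Bbmaj7 D# Dm C#m7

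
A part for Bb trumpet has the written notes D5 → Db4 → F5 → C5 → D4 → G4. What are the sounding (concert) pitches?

Written C4 on the Bb trumpet sounds as Bb3, a major second lower; apply that shift to every note.
D5 -> C5
Db4 -> Cb4
F5 -> Eb5
C5 -> Bb4
D4 -> C4
G4 -> F4

C5 Cb4 Eb5 Bb4 C4 F4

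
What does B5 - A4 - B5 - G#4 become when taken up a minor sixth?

G6 F5 G6 E5

B5: a sixth up reaches G, and 8 semitones makes it G6.
A4: a sixth up reaches F, and 8 semitones makes it F5.
A minor sixth up from B5 gives G6.
A minor sixth up from G#4 gives E5.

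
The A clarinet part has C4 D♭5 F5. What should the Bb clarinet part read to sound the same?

First find concert pitch: the A clarinet sounds a minor third below written, so C4 D♭5 F5 sounds A3 Bb4 D5.
Then write for Bb clarinet: it sounds a major second below written, so the part must be a major second above concert.
A3 → B3
Bb4 → C5
D5 → E5

B3 C5 E5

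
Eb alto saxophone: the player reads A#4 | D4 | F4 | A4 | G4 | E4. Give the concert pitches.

C#4 F3 Ab3 C4 Bb3 G3

The Eb alto saxophone sounds a major sixth below written, so transpose each written note down a major sixth.
A#4 -> C#4
D4 -> F3
F4 -> Ab3
A4 -> C4
G4 -> Bb3
E4 -> G3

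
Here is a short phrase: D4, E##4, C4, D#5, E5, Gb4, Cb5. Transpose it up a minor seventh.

C5 D##5 Bb4 C#6 D6 Fb5 Bbb5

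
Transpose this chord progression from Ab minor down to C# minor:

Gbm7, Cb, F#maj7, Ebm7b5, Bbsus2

Bm7 E A##maj7 G#m7b5 D#sus2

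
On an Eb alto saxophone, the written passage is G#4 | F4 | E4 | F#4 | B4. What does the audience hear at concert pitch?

B3 Ab3 G3 A3 D4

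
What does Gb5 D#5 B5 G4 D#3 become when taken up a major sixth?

Gb5 → Eb6
D#5 → B#5
B5 → G#6
G4 → E5
D#3 → B#3

Eb6 B#5 G#6 E5 B#3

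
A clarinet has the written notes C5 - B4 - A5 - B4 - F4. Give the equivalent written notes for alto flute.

D5 C#5 B5 C#5 G4

First find concert pitch: the A clarinet sounds a minor third below written, so C5 B4 A5 B4 F4 sounds A4 G#4 F#5 G#4 D4.
Then write for alto flute: it sounds a perfect fourth below written, so the part must be a perfect fourth above concert.
A4 → D5
G#4 → C#5
F#5 → B5
G#4 → C#5
D4 → G4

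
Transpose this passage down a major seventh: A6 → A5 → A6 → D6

A6 to Bb5
A5 to Bb4
A6 to Bb5
D6 to Eb5

Bb5 Bb4 Bb5 Eb5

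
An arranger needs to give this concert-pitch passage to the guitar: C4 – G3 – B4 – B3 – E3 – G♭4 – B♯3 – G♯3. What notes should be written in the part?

Written C4 sounds as C3 on the guitar, so concert pitches are written a perfect octave up.
C4 becomes C5
G3 becomes G4
B4 becomes B5
B3 becomes B4
E3 becomes E4
Gb4 becomes Gb5
B#3 becomes B#4
G#3 becomes G#4

C5 G4 B5 B4 E4 Gb5 B#4 G#4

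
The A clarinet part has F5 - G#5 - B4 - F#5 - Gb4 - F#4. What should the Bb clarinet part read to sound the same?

E5 F##5 A#4 E#5 F4 E#4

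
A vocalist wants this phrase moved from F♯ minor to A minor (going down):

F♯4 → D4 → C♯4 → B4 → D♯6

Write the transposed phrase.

A3 F3 E3 D4 F#5

F♯ minor to A minor down is a major sixth, so every note moves down by that interval.
F#4 -> A3
D4 -> F3
C#4 -> E3
B4 -> D4
D#6 -> F#5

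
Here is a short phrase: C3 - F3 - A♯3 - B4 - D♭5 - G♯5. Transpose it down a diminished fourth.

C3 down a diminished fourth is G#2.
F3: a fourth down reaches C, and 4 semitones makes it C#3.
A#3: a fourth down reaches E, and 4 semitones makes it E##3.
B4: a fourth down reaches F, and 4 semitones makes it F##4.
Db5 down a diminished fourth is A4.
G#5: a fourth down reaches D, and 4 semitones makes it D##5.

G#2 C#3 E##3 F##4 A4 D##5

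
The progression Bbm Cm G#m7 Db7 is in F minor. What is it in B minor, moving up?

Em F#m C##m7 G7

F minor up to B minor is an augmented fourth; each chord root moves by that interval while the quality stays the same.
Bbm: root Bb up an augmented fourth → E, giving Em.
Cm: root C up an augmented fourth → F#, giving F#m.
G#m7: root G# up an augmented fourth → C##, giving C##m7.
Db7: root Db up an augmented fourth → G, giving G7.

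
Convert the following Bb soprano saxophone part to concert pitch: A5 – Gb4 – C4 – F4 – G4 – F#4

Written C4 on the Bb soprano saxophone sounds as Bb3, a major second lower; apply that shift to every note.
A5 → G5
Gb4 → Fb4
C4 → Bb3
F4 → Eb4
G4 → F4
F#4 → E4

G5 Fb4 Bb3 Eb4 F4 E4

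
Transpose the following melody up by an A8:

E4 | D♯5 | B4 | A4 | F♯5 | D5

E#5 D##6 B#5 A#5 F##6 D#6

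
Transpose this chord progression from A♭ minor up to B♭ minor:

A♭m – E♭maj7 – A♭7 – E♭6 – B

Bbm Fmaj7 Bb7 F6 C#

A♭ minor up to B♭ minor is a major second; each chord root moves by that interval while the quality stays the same.
A♭m: root A♭ up a major second → Bb, giving Bbm.
E♭maj7: root E♭ up a major second → F, giving Fmaj7.
A♭7: root A♭ up a major second → Bb, giving Bb7.
E♭6: root E♭ up a major second → F, giving F6.
B: root B up a major second → C#, giving C#.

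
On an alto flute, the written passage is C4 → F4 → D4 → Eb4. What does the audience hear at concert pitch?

The alto flute sounds a perfect fourth below written, so transpose each written note down a perfect fourth.
C4 becomes G3
F4 becomes C4
D4 becomes A3
Eb4 becomes Bb3

G3 C4 A3 Bb3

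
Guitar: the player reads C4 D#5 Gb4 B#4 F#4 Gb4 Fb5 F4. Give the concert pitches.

C3 D#4 Gb3 B#3 F#3 Gb3 Fb4 F3

Written C4 on the guitar sounds as C3, a perfect octave lower; apply that shift to every note.
C4 gives C3
D#5 gives D#4
Gb4 gives Gb3
B#4 gives B#3
F#4 gives F#3
Gb4 gives Gb3
Fb5 gives Fb4
F4 gives F3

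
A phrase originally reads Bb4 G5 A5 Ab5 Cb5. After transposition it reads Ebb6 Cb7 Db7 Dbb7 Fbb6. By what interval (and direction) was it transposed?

up a diminished eleventh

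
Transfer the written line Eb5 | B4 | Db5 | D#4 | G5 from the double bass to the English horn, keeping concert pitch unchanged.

First find concert pitch: the double bass sounds a perfect octave below written, so Eb5 B4 Db5 D#4 G5 sounds Eb4 B3 Db4 D#3 G4.
Then write for English horn: it sounds a perfect fifth below written, so the part must be a perfect fifth above concert.
Eb4 → Bb4
B3 → F#4
Db4 → Ab4
D#3 → A#3
G4 → D5

Bb4 F#4 Ab4 A#3 D5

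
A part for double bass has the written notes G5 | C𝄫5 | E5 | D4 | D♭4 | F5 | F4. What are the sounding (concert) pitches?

Written C4 on the double bass sounds as C3, a perfect octave lower; apply that shift to every note.
G5 to G4
Cbb5 to Cbb4
E5 to E4
D4 to D3
Db4 to Db3
F5 to F4
F4 to F3

G4 Cbb4 E4 D3 Db3 F4 F3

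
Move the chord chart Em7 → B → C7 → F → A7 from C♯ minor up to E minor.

Gm7 D Eb7 Ab C7

C♯ minor up to E minor is a minor third; each chord root moves by that interval while the quality stays the same.
Em7: root E up a minor third → G, giving Gm7.
B: root B up a minor third → D, giving D.
C7: root C up a minor third → Eb, giving Eb7.
F: root F up a minor third → Ab, giving Ab.
A7: root A up a minor third → C, giving C7.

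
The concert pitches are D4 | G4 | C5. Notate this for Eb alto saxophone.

B4 E5 A5

The Eb alto saxophone sounds a major sixth below written, so the written part must be a major sixth above concert — transpose each note up.
D4 becomes B4
G4 becomes E5
C5 becomes A5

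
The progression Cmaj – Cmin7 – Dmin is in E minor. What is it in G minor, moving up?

E minor up to G minor is a minor third; each chord root moves by that interval while the quality stays the same.
Cmaj: root C up a minor third → Eb, giving Ebmaj.
Cmin7: root C up a minor third → Eb, giving Ebmin7.
Dmin: root D up a minor third → F, giving Fmin.

Ebmaj Ebmin7 Fmin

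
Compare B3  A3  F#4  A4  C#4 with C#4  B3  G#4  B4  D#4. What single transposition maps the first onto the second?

up a major second

Take the first pair: B3 → C#4. B to C spans 2 letter names, so the interval is some kind of second.
B3 to C#4 is 2 semitones, which makes it a major second; the second version is higher, so the direction is up.
Checking another pair — C#4 → D#4 — gives the same interval.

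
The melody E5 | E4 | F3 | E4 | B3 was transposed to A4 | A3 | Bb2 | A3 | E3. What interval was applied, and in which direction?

down a perfect fifth

Take the first pair: E5 → A4. E to A spans 5 letter names, so the interval is some kind of fifth.
A4 to E5 is 7 semitones, which makes it a perfect fifth; the second version is lower, so the direction is down.
Checking another pair — B3 → E3 — gives the same interval.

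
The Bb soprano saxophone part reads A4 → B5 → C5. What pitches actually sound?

G4 A5 Bb4

The Bb soprano saxophone sounds a major second below written, so transpose each written note down a major second.
A4 -> G4
B5 -> A5
C5 -> Bb4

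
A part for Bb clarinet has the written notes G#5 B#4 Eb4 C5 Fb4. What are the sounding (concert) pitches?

F#5 A#4 Db4 Bb4 Ebb4

Written C4 on the Bb clarinet sounds as Bb3, a major second lower; apply that shift to every note.
G#5 to F#5
B#4 to A#4
Eb4 to Db4
C5 to Bb4
Fb4 to Ebb4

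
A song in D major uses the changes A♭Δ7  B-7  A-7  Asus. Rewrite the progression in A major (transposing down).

EbΔ7 F#-7 E-7 Esus

D major down to A major is a perfect fourth; each chord root moves by that interval while the quality stays the same.
A♭Δ7: root A♭ down a perfect fourth → Eb, giving EbΔ7.
B-7: root B down a perfect fourth → F#, giving F#-7.
A-7: root A down a perfect fourth → E, giving E-7.
Asus: root A down a perfect fourth → E, giving Esus.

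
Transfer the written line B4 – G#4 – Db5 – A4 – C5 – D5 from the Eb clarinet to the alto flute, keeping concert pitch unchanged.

First find concert pitch: the Eb clarinet sounds a minor third above written, so B4 G#4 Db5 A4 C5 D5 sounds D5 B4 Fb5 C5 Eb5 F5.
Then write for alto flute: it sounds a perfect fourth below written, so the part must be a perfect fourth above concert.
D5 → G5
B4 → E5
Fb5 → Bbb5
C5 → F5
Eb5 → Ab5
F5 → Bb5

G5 E5 Bbb5 F5 Ab5 Bb5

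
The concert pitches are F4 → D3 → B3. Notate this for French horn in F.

C5 A3 F#4

Written C4 sounds as F3 on the French horn in F, so concert pitches are written a perfect fifth up.
F4 -> C5
D3 -> A3
B3 -> F#4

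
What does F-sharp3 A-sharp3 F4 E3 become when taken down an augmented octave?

F#3: an octave down reaches F, and 13 semitones makes it F2.
A#3 down an augmented octave is A2.
F4 down an augmented octave is Fb3.
E3: an octave down reaches E, and 13 semitones makes it Eb2.

F2 A2 Fb3 Eb2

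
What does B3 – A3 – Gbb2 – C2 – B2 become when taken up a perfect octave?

B3: an octave up reaches B, and 12 semitones makes it B4.
A3 up a perfect octave is A4.
Gbb2 up a perfect octave is Gbb3.
C2 up a perfect octave is C3.
B2: an octave up reaches B, and 12 semitones makes it B3.

B4 A4 Gbb3 C3 B3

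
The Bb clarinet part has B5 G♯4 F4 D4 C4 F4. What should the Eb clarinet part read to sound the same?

F#5 D#4 C4 A3 G3 C4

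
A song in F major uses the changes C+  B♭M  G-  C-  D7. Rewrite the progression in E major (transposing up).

B+ AM F#- B- C#7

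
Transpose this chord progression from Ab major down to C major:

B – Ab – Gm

Ab major down to C major is a minor sixth; each chord root moves by that interval while the quality stays the same.
B: root B down a minor sixth → D#, giving D#.
Ab: root Ab down a minor sixth → C, giving C.
Gm: root G down a minor sixth → B, giving Bm.

D# C Bm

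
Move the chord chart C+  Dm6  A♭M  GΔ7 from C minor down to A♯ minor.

C minor down to A♯ minor is a diminished third; each chord root moves by that interval while the quality stays the same.
C+: root C down a diminished third → A#, giving A#+.
Dm6: root D down a diminished third → B#, giving B#m6.
A♭M: root A♭ down a diminished third → F#, giving F#M.
GΔ7: root G down a diminished third → E#, giving E#Δ7.

A#+ B#m6 F#M E#Δ7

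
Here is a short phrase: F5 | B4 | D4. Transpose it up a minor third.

Ab5 D5 F4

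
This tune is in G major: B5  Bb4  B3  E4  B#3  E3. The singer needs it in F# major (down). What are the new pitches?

From G down to F# is a minor second; apply that to each pitch.
B5 -> A#5
Bb4 -> A4
B3 -> A#3
E4 -> D#4
B#3 -> A##3
E3 -> D#3

A#5 A4 A#3 D#4 A##3 D#3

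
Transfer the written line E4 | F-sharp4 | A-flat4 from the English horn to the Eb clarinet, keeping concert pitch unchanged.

F#3 G#3 Bb3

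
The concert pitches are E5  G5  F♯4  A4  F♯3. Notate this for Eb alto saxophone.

C#6 E6 D#5 F#5 D#4

The Eb alto saxophone sounds a major sixth below written, so the written part must be a major sixth above concert — transpose each note up.
E5 → C#6
G5 → E6
F#4 → D#5
A4 → F#5
F#3 → D#4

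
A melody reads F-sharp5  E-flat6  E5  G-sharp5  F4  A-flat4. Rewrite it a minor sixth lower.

A#4 G5 G#4 B#4 A3 C4

F#5 down a minor sixth is A#4.
A minor sixth down from Eb6 gives G5.
E5 down a minor sixth is G#4.
G#5 down a minor sixth is B#4.
A minor sixth down from F4 gives A3.
A minor sixth down from Ab4 gives C4.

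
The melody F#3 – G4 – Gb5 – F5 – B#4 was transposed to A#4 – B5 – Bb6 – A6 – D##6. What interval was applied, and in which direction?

up a major tenth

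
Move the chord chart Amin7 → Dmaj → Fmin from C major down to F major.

Dmin7 Gmaj Bbmin

C major down to F major is a perfect fifth; each chord root moves by that interval while the quality stays the same.
Amin7: root A down a perfect fifth → D, giving Dmin7.
Dmaj: root D down a perfect fifth → G, giving Gmaj.
Fmin: root F down a perfect fifth → Bb, giving Bbmin.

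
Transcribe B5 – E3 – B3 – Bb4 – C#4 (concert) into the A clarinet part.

D6 G3 D4 Db5 E4

Written C4 sounds as A3 on the A clarinet, so concert pitches are written a minor third up.
B5 → D6
E3 → G3
B3 → D4
Bb4 → Db5
C#4 → E4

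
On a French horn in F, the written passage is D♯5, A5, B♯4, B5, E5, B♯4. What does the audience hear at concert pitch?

G#4 D5 E#4 E5 A4 E#4

Written C4 on the French horn in F sounds as F3, a perfect fifth lower; apply that shift to every note.
D#5 to G#4
A5 to D5
B#4 to E#4
B5 to E5
E5 to A4
B#4 to E#4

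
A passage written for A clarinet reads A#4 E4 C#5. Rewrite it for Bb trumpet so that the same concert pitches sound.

G##4 D#4 B#4

First find concert pitch: the A clarinet sounds a minor third below written, so A#4 E4 C#5 sounds F##4 C#4 A#4.
Then write for Bb trumpet: it sounds a major second below written, so the part must be a major second above concert.
F##4 → G##4
C#4 → D#4
A#4 → B#4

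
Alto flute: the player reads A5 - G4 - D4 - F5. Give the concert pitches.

E5 D4 A3 C5

The alto flute sounds a perfect fourth below written, so transpose each written note down a perfect fourth.
A5 to E5
G4 to D4
D4 to A3
F5 to C5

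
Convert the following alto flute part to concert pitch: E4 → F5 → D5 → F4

B3 C5 A4 C4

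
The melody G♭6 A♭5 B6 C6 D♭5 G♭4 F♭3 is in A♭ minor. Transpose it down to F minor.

Eb6 F5 G#6 A5 Bb4 Eb4 Db3

From A♭ down to F is a minor third; apply that to each pitch.
Gb6 -> Eb6
Ab5 -> F5
B6 -> G#6
C6 -> A5
Db5 -> Bb4
Gb4 -> Eb4
Fb3 -> Db3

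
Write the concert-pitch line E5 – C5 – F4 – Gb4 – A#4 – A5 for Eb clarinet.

C#5 A4 D4 Eb4 F##4 F#5

Written C4 sounds as Eb4 on the Eb clarinet, so concert pitches are written a minor third down.
E5 -> C#5
C5 -> A4
F4 -> D4
Gb4 -> Eb4
A#4 -> F##4
A5 -> F#5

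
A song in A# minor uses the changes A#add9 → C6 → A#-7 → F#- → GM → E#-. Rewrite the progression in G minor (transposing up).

A# minor up to G minor is a diminished seventh; each chord root moves by that interval while the quality stays the same.
A#add9: root A# up a diminished seventh → G, giving Gadd9.
C6: root C up a diminished seventh → Bbb, giving Bbb6.
A#-7: root A# up a diminished seventh → G, giving G-7.
F#-: root F# up a diminished seventh → Eb, giving Eb-.
GM: root G up a diminished seventh → Fb, giving FbM.
E#-: root E# up a diminished seventh → D, giving D-.

Gadd9 Bbb6 G-7 Eb- FbM D-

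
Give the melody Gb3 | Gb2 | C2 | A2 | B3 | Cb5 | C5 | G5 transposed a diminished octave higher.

Gb3 up a diminished octave is Gbb4.
A diminished octave up from Gb2 gives Gbb3.
A diminished octave up from C2 gives Cb3.
A2 up a diminished octave is Ab3.
B3 up a diminished octave is Bb4.
Cb5: an octave up reaches C, and 11 semitones makes it Cbb6.
C5 up a diminished octave is Cb6.
A diminished octave up from G5 gives Gb6.

Gbb4 Gbb3 Cb3 Ab3 Bb4 Cbb6 Cb6 Gb6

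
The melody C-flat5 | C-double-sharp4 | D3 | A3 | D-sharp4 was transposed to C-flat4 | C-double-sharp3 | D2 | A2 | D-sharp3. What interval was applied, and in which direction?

down a perfect octave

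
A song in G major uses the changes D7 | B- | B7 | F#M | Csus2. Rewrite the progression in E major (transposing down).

B7 G#- G#7 D#M Asus2

G major down to E major is a minor third; each chord root moves by that interval while the quality stays the same.
D7: root D down a minor third → B, giving B7.
B-: root B down a minor third → G#, giving G#-.
B7: root B down a minor third → G#, giving G#7.
F#M: root F# down a minor third → D#, giving D#M.
Csus2: root C down a minor third → A, giving Asus2.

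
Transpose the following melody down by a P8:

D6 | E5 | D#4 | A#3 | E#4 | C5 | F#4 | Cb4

D6: an octave down reaches D, and 12 semitones makes it D5.
E5: an octave down reaches E, and 12 semitones makes it E4.
A perfect octave down from D#4 gives D#3.
A perfect octave down from A#3 gives A#2.
E#4 down a perfect octave is E#3.
A perfect octave down from C5 gives C4.
A perfect octave down from F#4 gives F#3.
A perfect octave down from Cb4 gives Cb3.

D5 E4 D#3 A#2 E#3 C4 F#3 Cb3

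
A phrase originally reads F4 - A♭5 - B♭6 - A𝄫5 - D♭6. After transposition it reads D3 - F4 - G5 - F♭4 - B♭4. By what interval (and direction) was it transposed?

Take the first pair: F4 → D3. F to D spans 10 letter names, so the interval is some kind of tenth.
D3 to F4 is 15 semitones, which makes it a minor tenth; the second version is lower, so the direction is down.
Checking another pair — Db6 → Bb4 — gives the same interval.

down a minor tenth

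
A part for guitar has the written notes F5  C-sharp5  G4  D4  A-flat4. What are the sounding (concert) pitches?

The guitar sounds a perfect octave below written, so transpose each written note down a perfect octave.
F5 -> F4
C#5 -> C#4
G4 -> G3
D4 -> D3
Ab4 -> Ab3

F4 C#4 G3 D3 Ab3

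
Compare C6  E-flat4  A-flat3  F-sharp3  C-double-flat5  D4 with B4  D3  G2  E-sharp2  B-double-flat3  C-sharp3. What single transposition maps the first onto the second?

down a minor ninth

Take the first pair: C6 → B4. C to B spans 9 letter names, so the interval is some kind of ninth.
B4 to C6 is 13 semitones, which makes it a minor ninth; the second version is lower, so the direction is down.
Checking another pair — D4 → C#3 — gives the same interval.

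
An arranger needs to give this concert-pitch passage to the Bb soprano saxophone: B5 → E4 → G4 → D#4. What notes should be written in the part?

C#6 F#4 A4 E#4

The Bb soprano saxophone sounds a major second below written, so the written part must be a major second above concert — transpose each note up.
B5 gives C#6
E4 gives F#4
G4 gives A4
D#4 gives E#4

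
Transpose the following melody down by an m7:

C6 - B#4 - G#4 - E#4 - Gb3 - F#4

D5 C##4 A#3 F##3 Ab2 G#3

C6 down a minor seventh is D5.
A minor seventh down from B#4 gives C##4.
G#4 down a minor seventh is A#3.
E#4: a seventh down reaches F, and 10 semitones makes it F##3.
Gb3 down a minor seventh is Ab2.
F#4 down a minor seventh is G#3.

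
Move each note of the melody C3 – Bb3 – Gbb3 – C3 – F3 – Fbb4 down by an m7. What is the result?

D2 C3 Abb2 D2 G2 Gbb3

C3: a seventh down reaches D, and 10 semitones makes it D2.
Bb3 down a minor seventh is C3.
Gbb3 down a minor seventh is Abb2.
C3: a seventh down reaches D, and 10 semitones makes it D2.
F3 down a minor seventh is G2.
A minor seventh down from Fbb4 gives Gbb3.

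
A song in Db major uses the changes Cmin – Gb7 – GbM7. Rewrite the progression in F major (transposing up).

Db major up to F major is a major third; each chord root moves by that interval while the quality stays the same.
Cmin: root C up a major third → E, giving Emin.
Gb7: root Gb up a major third → Bb, giving Bb7.
GbM7: root Gb up a major third → Bb, giving BbM7.

Emin Bb7 BbM7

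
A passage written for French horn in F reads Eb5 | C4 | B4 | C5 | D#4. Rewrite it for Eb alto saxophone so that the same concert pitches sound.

F5 D4 C#5 D5 E#4

First find concert pitch: the French horn in F sounds a perfect fifth below written, so Eb5 C4 B4 C5 D#4 sounds Ab4 F3 E4 F4 G#3.
Then write for Eb alto saxophone: it sounds a major sixth below written, so the part must be a major sixth above concert.
Ab4 → F5
F3 → D4
E4 → C#5
F4 → D5
G#3 → E#4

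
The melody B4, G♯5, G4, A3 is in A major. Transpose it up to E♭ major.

F5 D6 Db5 Eb4

From A up to E♭ is a diminished fifth; apply that to each pitch.
B4 → F5
G#5 → D6
G4 → Db5
A3 → Eb4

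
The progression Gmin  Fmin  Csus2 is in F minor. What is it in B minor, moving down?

C#min Bmin F#sus2

F minor down to B minor is a diminished fifth; each chord root moves by that interval while the quality stays the same.
Gmin: root G down a diminished fifth → C#, giving C#min.
Fmin: root F down a diminished fifth → B, giving Bmin.
Csus2: root C down a diminished fifth → F#, giving F#sus2.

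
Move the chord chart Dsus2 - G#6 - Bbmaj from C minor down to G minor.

C minor down to G minor is a perfect fourth; each chord root moves by that interval while the quality stays the same.
Dsus2: root D down a perfect fourth → A, giving Asus2.
G#6: root G# down a perfect fourth → D#, giving D#6.
Bbmaj: root Bb down a perfect fourth → F, giving Fmaj.

Asus2 D#6 Fmaj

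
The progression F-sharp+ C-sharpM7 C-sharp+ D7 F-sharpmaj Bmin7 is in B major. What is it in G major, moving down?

D+ AM7 A+ Bb7 Dmaj Gmin7

B major down to G major is a major third; each chord root moves by that interval while the quality stays the same.
F-sharp+: root F-sharp down a major third → D, giving D+.
C-sharpM7: root C-sharp down a major third → A, giving AM7.
C-sharp+: root C-sharp down a major third → A, giving A+.
D7: root D down a major third → Bb, giving Bb7.
F-sharpmaj: root F-sharp down a major third → D, giving Dmaj.
Bmin7: root B down a major third → G, giving Gmin7.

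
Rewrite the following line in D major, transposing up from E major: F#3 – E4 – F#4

From E up to D is a minor seventh; apply that to each pitch.
F#3 becomes E4
E4 becomes D5
F#4 becomes E5

E4 D5 E5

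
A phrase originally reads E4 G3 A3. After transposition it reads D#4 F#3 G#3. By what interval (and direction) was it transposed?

Take the first pair: E4 → D#4. E to D spans 2 letter names, so the interval is some kind of second.
D#4 to E4 is 1 semitone, which makes it a minor second; the second version is lower, so the direction is down.
Checking another pair — A3 → G#3 — gives the same interval.

down a minor second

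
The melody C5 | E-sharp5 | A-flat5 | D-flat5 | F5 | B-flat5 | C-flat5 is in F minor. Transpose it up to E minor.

B5 D##6 G6 C6 E6 A6 Bb5

From F up to E is a major seventh; apply that to each pitch.
C5 → B5
E#5 → D##6
Ab5 → G6
Db5 → C6
F5 → E6
Bb5 → A6
Cb5 → Bb5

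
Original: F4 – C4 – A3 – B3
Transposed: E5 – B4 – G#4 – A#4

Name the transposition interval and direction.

From F4 to E5 is 7 letter names — a seventh of some quality.
F4 to E5 is 11 semitones, which makes it a major seventh; the second version is higher, so the direction is up.
Checking another pair — B3 → A#4 — gives the same interval.

up a major seventh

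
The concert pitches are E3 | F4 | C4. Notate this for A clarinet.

The A clarinet sounds a minor third below written, so the written part must be a minor third above concert — transpose each note up.
E3 becomes G3
F4 becomes Ab4
C4 becomes Eb4

G3 Ab4 Eb4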